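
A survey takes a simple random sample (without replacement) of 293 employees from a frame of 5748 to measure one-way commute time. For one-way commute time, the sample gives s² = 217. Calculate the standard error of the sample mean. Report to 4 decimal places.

Under SRS without replacement, Var(ȳ) = (1 − f)·s²/n with f = n/N = 293/5748 = 0.05097425.
Var(ȳ) = (1 − 0.05097425)·217/293 = 0.94902575·0.74061433 = 0.70286207.
SE(ȳ) = √(0.70286207) = 0.8384.

0.8384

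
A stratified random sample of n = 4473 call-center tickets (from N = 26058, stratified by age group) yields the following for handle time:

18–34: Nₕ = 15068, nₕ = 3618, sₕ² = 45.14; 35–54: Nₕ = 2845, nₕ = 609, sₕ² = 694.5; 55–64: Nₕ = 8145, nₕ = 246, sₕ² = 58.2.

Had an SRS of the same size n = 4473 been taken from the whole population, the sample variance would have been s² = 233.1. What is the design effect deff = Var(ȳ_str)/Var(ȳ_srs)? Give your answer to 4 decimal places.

0.8402

Var(ȳ_str) = Σ Wₕ²(1−fₕ)sₕ²/nₕ with Wₕ = Nₕ/26058:
  18–34: (15068/26058)²·(1−3618/15068)·45.14/3618 = 0.0031700925
  35–54: (2845/26058)²·(1−609/2845)·694.5/609 = 0.010683828
  55–64: (8145/26058)²·(1−246/8145)·58.2/246 = 0.022416558
  → Var(ȳ_str) = 0.036270479.
Var(ȳ_srs) = (1 − 4473/26058)·233.1/4473 = 0.043167247.
deff = 0.036270479 / 0.043167247 = 0.8402.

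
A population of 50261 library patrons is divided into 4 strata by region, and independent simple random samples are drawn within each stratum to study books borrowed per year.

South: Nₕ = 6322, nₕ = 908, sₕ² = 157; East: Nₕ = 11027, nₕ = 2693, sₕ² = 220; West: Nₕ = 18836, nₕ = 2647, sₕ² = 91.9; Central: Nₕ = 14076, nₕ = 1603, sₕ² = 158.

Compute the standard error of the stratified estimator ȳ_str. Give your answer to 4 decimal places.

0.1279

Var(ȳ_str) = Σₕ Wₕ²(1 − fₕ)sₕ²/nₕ with Wₕ = Nₕ/N, N = 50261.
South: Wₕ = 0.12578341; term = 0.12578341²·(1 − 0.14362543)·157/908 = 0.0023427411.
East: Wₕ = 0.21939476; term = 0.21939476²·(1 − 0.24421874)·220/2693 = 0.0029719052.
West: Wₕ = 0.37476373; term = 0.37476373²·(1 − 0.14052877)·91.9/2647 = 0.004190907.
Central: Wₕ = 0.28005810; term = 0.28005810²·(1 − 0.11388178)·158/1603 = 0.00685033.
Sum = 0.016355883.
SE = √(0.016355883) = 0.1279.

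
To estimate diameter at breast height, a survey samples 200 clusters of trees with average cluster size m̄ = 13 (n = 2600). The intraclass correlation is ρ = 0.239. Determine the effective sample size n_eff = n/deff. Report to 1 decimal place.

deff = 1 + (13 − 1)·0.239 = 1 + 2.868 = 3.868.
n_eff = 2600 / 3.868 = 672.2.

672.2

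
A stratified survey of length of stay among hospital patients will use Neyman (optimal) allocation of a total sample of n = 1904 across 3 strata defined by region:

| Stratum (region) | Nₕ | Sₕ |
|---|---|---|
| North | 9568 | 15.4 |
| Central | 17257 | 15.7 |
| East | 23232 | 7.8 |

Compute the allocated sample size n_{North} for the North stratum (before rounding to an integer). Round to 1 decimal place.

Neyman allocation: nₕ = n·NₕSₕ / Σⱼ NⱼSⱼ.
Σ NⱼSⱼ = 9568·15.4 + 17257·15.7 + 23232·7.8 = 599491.7.
n_{North} = 1904·9568·15.4 / 599491.7 = 468.0.

468.0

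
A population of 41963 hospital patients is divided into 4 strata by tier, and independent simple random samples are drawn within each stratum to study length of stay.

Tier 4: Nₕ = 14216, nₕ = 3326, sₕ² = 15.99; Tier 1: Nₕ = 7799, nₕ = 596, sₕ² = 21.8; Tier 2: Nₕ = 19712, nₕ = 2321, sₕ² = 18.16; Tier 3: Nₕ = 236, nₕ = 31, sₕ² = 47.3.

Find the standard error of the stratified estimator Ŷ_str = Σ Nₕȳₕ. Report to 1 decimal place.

2356.9

Var(Ŷ_str) = Σₕ Nₕ²(1 − fₕ)sₕ²/nₕ.
Tier 4: 14216²·(1 − 3326/14216)·15.99/3326 = 744271.71.
Tier 1: 7799²·(1 − 596/7799)·21.8/596 = 2.0547669 × 10^6.
Tier 2: 19712²·(1 − 2321/19712)·18.16/2321 = 2.6822296 × 10^6.
Tier 3: 236²·(1 − 31/236)·47.3/31 = 73818.516.
Sum = 5.5550867 × 10^6.
SE = √(5.5550867 × 10^6) = 2356.9.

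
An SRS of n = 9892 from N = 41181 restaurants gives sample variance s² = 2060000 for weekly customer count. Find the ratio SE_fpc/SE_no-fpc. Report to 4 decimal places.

0.8717

f = n/N = 9892/41181 = 0.24020786.
SE_no-fpc = √(s²/n) = 14.430838; SE_fpc = √((1−f)s²/n) = 12.578793.
Ratio = √(1−f) = 0.87166056.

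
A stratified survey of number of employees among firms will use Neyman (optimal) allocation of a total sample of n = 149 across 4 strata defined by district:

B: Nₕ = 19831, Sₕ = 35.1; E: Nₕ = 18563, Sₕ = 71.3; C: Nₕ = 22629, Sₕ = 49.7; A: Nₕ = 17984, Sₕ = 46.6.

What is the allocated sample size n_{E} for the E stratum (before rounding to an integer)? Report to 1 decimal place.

49.5

Neyman allocation: nₕ = n·NₕSₕ / Σⱼ NⱼSⱼ.
Σ NⱼSⱼ = 19831·35.1 + 18563·71.3 + 22629·49.7 + 17984·46.6 = 3.9823257 × 10^6.
n_{E} = 149·18563·71.3 / (3.9823257 × 10^6) = 49.5.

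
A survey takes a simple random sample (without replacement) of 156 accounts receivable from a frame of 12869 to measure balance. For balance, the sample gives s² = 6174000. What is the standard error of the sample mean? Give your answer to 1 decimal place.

197.7

Under SRS without replacement, Var(ȳ) = (1 − f)·s²/n with f = n/N = 156/12869 = 0.01212215.
Var(ȳ) = (1 − 0.01212215)·6174000/156 = 0.98787785·39576.923 = 39097.166.
SE(ȳ) = √(39097.166) = 197.7.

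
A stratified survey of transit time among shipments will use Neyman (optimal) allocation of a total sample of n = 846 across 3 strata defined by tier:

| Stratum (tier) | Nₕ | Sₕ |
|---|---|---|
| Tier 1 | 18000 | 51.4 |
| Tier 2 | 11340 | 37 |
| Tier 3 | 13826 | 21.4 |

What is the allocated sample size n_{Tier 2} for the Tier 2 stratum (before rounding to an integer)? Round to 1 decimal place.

216.4

Neyman allocation: nₕ = n·NₕSₕ / Σⱼ NⱼSⱼ.
Σ NⱼSⱼ = 18000·51.4 + 11340·37 + 13826·21.4 = 1.6406564 × 10^6.
n_{Tier 2} = 846·11340·37 / (1.6406564 × 10^6) = 216.4.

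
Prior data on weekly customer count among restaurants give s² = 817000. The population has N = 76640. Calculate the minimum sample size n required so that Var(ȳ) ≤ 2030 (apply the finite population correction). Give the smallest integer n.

Without fpc, n₀ = s²/D = 817000/2030 = 402.4631.
With fpc, (1 − n/N)·s²/n ≤ D requires n ≥ n₀/(1 + n₀/N) = 402.4631/(1 + 402.4631/76640) = 400.3607.
Rounding up, n = 401.

401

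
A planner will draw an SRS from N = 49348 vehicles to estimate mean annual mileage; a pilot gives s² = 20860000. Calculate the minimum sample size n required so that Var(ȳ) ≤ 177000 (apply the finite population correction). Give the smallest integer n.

Without fpc, n₀ = s²/D = 20860000/177000 = 117.8531.
With fpc, (1 − n/N)·s²/n ≤ D requires n ≥ n₀/(1 + n₀/N) = 117.8531/(1 + 117.8531/49348) = 117.5723.
Rounding up, n = 118.

118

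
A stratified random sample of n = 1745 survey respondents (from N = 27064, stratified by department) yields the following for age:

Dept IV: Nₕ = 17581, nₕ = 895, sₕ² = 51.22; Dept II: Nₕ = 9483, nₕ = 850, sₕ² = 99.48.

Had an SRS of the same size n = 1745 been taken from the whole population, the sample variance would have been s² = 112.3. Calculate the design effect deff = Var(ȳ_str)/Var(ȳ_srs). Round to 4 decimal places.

0.5980

Var(ȳ_str) = Σ Wₕ²(1−fₕ)sₕ²/nₕ with Wₕ = Nₕ/27064:
  Dept IV: (17581/27064)²·(1−895/17581)·51.22/895 = 0.022920727
  Dept II: (9483/27064)²·(1−850/9483)·99.48/850 = 0.013080983
  → Var(ȳ_str) = 0.03600171.
Var(ȳ_srs) = (1 − 1745/27064)·112.3/1745 = 0.060205877.
deff = 0.03600171 / 0.060205877 = 0.5980.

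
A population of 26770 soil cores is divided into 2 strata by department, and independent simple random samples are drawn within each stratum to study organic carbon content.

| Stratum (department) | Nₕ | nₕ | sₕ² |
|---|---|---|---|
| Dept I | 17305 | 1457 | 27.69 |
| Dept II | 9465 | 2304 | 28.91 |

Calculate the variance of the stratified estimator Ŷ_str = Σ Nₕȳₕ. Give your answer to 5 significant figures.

Var(Ŷ_str) = Σₕ Nₕ²(1 − fₕ)sₕ²/nₕ.
Dept I: 17305²·(1 − 1457/17305)·27.69/1457 = 5.2120608 × 10^6.
Dept II: 9465²·(1 − 2304/9465)·28.91/2304 = 850471.78.
Sum = 6.0625326 × 10^6.

6.0625 × 10^6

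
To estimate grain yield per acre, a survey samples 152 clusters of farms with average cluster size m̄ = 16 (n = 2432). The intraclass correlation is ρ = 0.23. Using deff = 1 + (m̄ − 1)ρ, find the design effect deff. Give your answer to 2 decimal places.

deff = 1 + (16 − 1)·0.23 = 1 + 3.45 = 4.45.

4.45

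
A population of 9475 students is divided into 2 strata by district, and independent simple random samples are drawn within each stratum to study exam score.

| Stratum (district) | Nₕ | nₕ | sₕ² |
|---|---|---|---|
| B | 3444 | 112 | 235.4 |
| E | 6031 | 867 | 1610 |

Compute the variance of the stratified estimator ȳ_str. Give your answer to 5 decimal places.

Var(ȳ_str) = Σₕ Wₕ²(1 − fₕ)sₕ²/nₕ with Wₕ = Nₕ/N, N = 9475.
B: Wₕ = 0.36348285; term = 0.36348285²·(1 − 0.03252033)·235.4/112 = 0.26865698.
E: Wₕ = 0.63651715; term = 0.63651715²·(1 − 0.14375725)·1610/867 = 0.64420472.
Sum = 0.9128617.

0.91286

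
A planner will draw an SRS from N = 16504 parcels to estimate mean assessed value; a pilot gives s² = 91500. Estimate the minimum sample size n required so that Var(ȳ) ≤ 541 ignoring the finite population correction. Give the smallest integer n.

170

Without fpc, n₀ = s²/D = 91500/541 = 169.1312.
Rounding up, n = 170.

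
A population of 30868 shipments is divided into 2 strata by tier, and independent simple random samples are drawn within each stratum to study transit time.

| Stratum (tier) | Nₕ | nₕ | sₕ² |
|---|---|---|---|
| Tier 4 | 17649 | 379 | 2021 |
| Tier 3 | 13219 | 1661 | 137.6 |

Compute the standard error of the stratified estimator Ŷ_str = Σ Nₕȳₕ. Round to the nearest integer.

40472

Var(Ŷ_str) = Σₕ Nₕ²(1 − fₕ)sₕ²/nₕ.
Tier 4: 17649²·(1 − 379/17649)·2021/379 = 1.6253225 × 10^9.
Tier 3: 13219²·(1 − 1661/13219)·137.6/1661 = 1.265698 × 10^7.
Sum = 1.6379795 × 10^9.
SE = √(1.6379795 × 10^9) = 40472.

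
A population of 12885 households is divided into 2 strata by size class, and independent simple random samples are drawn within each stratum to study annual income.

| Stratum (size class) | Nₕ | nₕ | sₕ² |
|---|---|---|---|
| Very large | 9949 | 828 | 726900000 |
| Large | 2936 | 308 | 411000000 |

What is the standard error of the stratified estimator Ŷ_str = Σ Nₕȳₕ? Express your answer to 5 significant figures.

9.4848 × 10^6

Var(Ŷ_str) = Σₕ Nₕ²(1 − fₕ)sₕ²/nₕ.
Very large: 9949²·(1 − 828/9949)·726900000/828 = 7.9664754 × 10^13.
Large: 2936²·(1 − 308/2936)·411000000/308 = 1.0296094 × 10^13.
Sum = 8.9960848 × 10^13.
SE = √(8.9960848 × 10^13) = 9.4848 × 10^6.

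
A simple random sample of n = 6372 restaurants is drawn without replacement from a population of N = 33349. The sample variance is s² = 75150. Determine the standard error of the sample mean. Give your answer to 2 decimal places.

Under SRS without replacement, Var(ȳ) = (1 − f)·s²/n with f = n/N = 6372/33349 = 0.19107020.
Var(ȳ) = (1 − 0.19107020)·75150/6372 = 0.80892980·11.793785 = 9.5403444.
SE(ȳ) = √(9.5403444) = 3.09.

3.09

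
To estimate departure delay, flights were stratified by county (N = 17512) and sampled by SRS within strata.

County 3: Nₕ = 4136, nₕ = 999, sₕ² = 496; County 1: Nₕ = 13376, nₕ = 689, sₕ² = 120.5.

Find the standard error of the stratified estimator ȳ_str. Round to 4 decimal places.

0.3432

Var(ȳ_str) = Σₕ Wₕ²(1 − fₕ)sₕ²/nₕ with Wₕ = Nₕ/N, N = 17512.
County 3: Wₕ = 0.23618090; term = 0.23618090²·(1 − 0.24153772)·496/999 = 0.021005825.
County 1: Wₕ = 0.76381910; term = 0.76381910²·(1 − 0.05151017)·120.5/689 = 0.096779089.
Sum = 0.11778491.
SE = √(0.11778491) = 0.3432.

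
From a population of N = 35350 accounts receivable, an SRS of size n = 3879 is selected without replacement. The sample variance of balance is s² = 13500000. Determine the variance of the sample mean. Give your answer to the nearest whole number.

Under SRS without replacement, Var(ȳ) = (1 − f)·s²/n with f = n/N = 3879/35350 = 0.10973126.
Var(ȳ) = (1 − 0.10973126)·13500000/3879 = 0.89026874·3480.2784 = 3098.3831.

3098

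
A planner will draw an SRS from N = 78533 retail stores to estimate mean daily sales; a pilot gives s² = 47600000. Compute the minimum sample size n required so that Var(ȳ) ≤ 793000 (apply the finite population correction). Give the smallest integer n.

60

Without fpc, n₀ = s²/D = 47600000/793000 = 60.0252.
With fpc, (1 − n/N)·s²/n ≤ D requires n ≥ n₀/(1 + n₀/N) = 60.0252/(1 + 60.0252/78533) = 59.9794.
Rounding up, n = 60.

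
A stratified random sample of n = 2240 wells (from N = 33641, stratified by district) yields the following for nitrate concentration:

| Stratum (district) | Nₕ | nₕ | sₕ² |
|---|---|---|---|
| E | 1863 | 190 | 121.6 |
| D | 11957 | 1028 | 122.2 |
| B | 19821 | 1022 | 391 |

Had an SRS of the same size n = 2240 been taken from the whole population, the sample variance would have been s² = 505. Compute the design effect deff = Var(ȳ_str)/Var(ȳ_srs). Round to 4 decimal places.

Var(ȳ_str) = Σ Wₕ²(1−fₕ)sₕ²/nₕ with Wₕ = Nₕ/33641:
  E: (1863/33641)²·(1−190/1863)·121.6/190 = 0.0017625887
  D: (11957/33641)²·(1−1028/11957)·122.2/1028 = 0.013725967
  B: (19821/33641)²·(1−1022/19821)·391/1022 = 0.12596456
  → Var(ȳ_str) = 0.14145312.
Var(ȳ_srs) = (1 − 2240/33641)·505/2240 = 0.21043498.
deff = 0.14145312 / 0.21043498 = 0.6722.

0.6722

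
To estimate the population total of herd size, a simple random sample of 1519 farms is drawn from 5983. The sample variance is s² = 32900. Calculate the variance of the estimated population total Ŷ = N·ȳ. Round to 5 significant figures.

5.7847 × 10^8

Var(Ŷ) = N²·Var(ȳ) = N²·(1 − n/N)·s²/n.
f = 1519/5983 = 0.25388601; Var(ȳ) = 0.74611399·32900/1519 = 16.160073.
Var(Ŷ) = 5983² · 16.160073 = 5.7847064 × 10^8.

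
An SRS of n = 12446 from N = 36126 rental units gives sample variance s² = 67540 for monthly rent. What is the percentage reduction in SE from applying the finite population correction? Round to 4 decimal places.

19.0381

f = n/N = 12446/36126 = 0.34451641.
SE_no-fpc = √(s²/n) = 2.3295156; SE_fpc = √((1−f)s²/n) = 1.8860211.
Ratio = √(1−f) = 0.80961941. Reduction = 100·(1 − 0.80961941) = 19.0381%.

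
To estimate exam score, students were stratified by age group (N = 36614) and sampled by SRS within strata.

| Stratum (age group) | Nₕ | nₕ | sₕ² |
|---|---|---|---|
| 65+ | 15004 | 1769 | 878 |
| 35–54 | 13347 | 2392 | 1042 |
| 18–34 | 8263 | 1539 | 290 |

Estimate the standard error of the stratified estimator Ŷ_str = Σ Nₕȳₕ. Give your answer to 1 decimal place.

13142.4

Var(Ŷ_str) = Σₕ Nₕ²(1 − fₕ)sₕ²/nₕ.
65+: 15004²·(1 − 1769/15004)·878/1769 = 9.8559317 × 10^7.
35–54: 13347²·(1 − 2392/13347)·1042/2392 = 6.3694596 × 10^7.
18–34: 8263²·(1 − 1539/8263)·290/1539 = 1.0469473 × 10^7.
Sum = 1.7272339 × 10^8.
SE = √(1.7272339 × 10^8) = 13142.4.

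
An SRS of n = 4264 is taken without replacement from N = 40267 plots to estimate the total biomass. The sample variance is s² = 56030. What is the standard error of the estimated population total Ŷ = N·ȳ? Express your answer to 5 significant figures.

Var(Ŷ) = N²·Var(ȳ) = N²·(1 − n/N)·s²/n.
f = 4264/40267 = 0.10589316; Var(ȳ) = 0.89410684·56030/4264 = 11.748782.
Var(Ŷ) = 40267² · 11.748782 = 1.9049843 × 10^10.
SE(Ŷ) = √(1.9049843 × 10^10) = 138020.

138020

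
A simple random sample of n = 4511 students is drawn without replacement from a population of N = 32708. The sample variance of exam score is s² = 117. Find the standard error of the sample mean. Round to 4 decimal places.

Under SRS without replacement, Var(ȳ) = (1 − f)·s²/n with f = n/N = 4511/32708 = 0.13791733.
Var(ȳ) = (1 − 0.13791733)·117/4511 = 0.86208267·0.025936599 = 0.022359493.
SE(ȳ) = √(0.022359493) = 0.1495.

0.1495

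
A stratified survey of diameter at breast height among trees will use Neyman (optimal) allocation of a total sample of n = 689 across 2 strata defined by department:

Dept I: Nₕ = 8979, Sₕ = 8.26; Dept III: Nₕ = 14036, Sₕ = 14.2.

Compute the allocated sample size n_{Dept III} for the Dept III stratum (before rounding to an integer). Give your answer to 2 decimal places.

Neyman allocation: nₕ = n·NₕSₕ / Σⱼ NⱼSⱼ.
Σ NⱼSⱼ = 8979·8.26 + 14036·14.2 = 273477.74.
n_{Dept III} = 689·14036·14.2 / 273477.74 = 502.14.

502.14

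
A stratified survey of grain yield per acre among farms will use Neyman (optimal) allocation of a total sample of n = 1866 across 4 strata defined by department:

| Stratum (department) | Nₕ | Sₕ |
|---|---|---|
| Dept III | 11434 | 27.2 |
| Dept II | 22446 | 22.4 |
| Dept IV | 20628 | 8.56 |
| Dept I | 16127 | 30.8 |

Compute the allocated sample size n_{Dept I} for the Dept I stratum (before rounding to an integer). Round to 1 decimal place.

Neyman allocation: nₕ = n·NₕSₕ / Σⱼ NⱼSⱼ.
Σ NⱼSⱼ = 11434·27.2 + 22446·22.4 + 20628·8.56 + 16127·30.8 = 1.4870825 × 10^6.
n_{Dept I} = 1866·16127·30.8 / (1.4870825 × 10^6) = 623.3.

623.3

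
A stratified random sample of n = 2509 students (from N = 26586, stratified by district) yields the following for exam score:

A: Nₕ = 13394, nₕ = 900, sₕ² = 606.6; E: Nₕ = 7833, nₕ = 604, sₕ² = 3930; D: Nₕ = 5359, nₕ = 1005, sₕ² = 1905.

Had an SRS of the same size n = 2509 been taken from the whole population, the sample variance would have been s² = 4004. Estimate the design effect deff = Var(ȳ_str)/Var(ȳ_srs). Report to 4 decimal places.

Var(ȳ_str) = Σ Wₕ²(1−fₕ)sₕ²/nₕ with Wₕ = Nₕ/26586:
  A: (13394/26586)²·(1−900/13394)·606.6/900 = 0.15957531
  E: (7833/26586)²·(1−604/7833)·3930/604 = 0.52126188
  D: (5359/26586)²·(1−1005/5359)·1905/1005 = 0.06257417
  → Var(ȳ_str) = 0.74341136.
Var(ȳ_srs) = (1 − 2509/26586)·4004/2509 = 1.4452493.
deff = 0.74341136 / 1.4452493 = 0.5144.

0.5144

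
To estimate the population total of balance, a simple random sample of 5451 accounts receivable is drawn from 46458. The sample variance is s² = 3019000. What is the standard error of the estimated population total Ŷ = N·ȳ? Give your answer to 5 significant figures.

1.0272 × 10^6

Var(Ŷ) = N²·Var(ȳ) = N²·(1 − n/N)·s²/n.
f = 5451/46458 = 0.11733178; Var(ȳ) = 0.88266822·3019000/5451 = 488.85991.
Var(Ŷ) = 46458² · 488.85991 = 1.0551287 × 10^12.
SE(Ŷ) = √(1.0551287 × 10^12) = 1.0272 × 10^6.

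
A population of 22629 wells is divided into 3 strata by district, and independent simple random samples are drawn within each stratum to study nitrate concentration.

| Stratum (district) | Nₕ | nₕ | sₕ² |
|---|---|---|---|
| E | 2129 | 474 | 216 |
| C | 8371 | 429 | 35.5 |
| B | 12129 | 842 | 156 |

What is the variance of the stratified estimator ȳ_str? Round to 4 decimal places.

0.0634

Var(ȳ_str) = Σₕ Wₕ²(1 − fₕ)sₕ²/nₕ with Wₕ = Nₕ/N, N = 22629.
E: Wₕ = 0.09408281; term = 0.09408281²·(1 − 0.22263974)·216/474 = 0.0031355833.
C: Wₕ = 0.36992355; term = 0.36992355²·(1 − 0.05124836)·35.5/429 = 0.010743544.
B: Wₕ = 0.53599364; term = 0.53599364²·(1 − 0.06942040)·156/842 = 0.049531936.
Sum = 0.063411063.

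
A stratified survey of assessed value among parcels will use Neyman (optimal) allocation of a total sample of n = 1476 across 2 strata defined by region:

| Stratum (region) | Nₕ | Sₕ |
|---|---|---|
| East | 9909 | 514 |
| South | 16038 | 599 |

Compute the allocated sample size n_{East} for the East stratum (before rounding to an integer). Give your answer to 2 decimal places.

Neyman allocation: nₕ = n·NₕSₕ / Σⱼ NⱼSⱼ.
Σ NⱼSⱼ = 9909·514 + 16038·599 = 1.4699988 × 10^7.
n_{East} = 1476·9909·514 / (1.4699988 × 10^7) = 511.40.

511.40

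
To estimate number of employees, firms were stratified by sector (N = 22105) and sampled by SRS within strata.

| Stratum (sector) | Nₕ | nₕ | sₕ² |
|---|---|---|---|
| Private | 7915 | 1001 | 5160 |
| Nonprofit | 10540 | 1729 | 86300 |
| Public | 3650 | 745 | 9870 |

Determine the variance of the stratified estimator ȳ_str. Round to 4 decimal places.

Var(ȳ_str) = Σₕ Wₕ²(1 − fₕ)sₕ²/nₕ with Wₕ = Nₕ/N, N = 22105.
Private: Wₕ = 0.35806379; term = 0.35806379²·(1 − 0.12646873)·5160/1001 = 0.57731771.
Nonprofit: Wₕ = 0.47681520; term = 0.47681520²·(1 − 0.16404175)·86300/1729 = 9.4863813.
Public: Wₕ = 0.16512101; term = 0.16512101²·(1 − 0.20410959)·9870/745 = 0.28748742.
Sum = 10.351186.

10.3512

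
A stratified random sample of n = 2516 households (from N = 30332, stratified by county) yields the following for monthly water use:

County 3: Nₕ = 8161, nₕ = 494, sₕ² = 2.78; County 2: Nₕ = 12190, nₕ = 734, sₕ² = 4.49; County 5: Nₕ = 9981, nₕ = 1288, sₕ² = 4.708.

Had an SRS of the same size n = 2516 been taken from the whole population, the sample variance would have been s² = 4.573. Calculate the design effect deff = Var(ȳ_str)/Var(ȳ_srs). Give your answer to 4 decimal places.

0.9935

Var(ȳ_str) = Σ Wₕ²(1−fₕ)sₕ²/nₕ with Wₕ = Nₕ/30332:
  County 3: (8161/30332)²·(1−494/8161)·2.78/494 = 3.8272303 × 10^-4
  County 2: (12190/30332)²·(1−734/12190)·4.49/734 = 9.2850639 × 10^-4
  County 5: (9981/30332)²·(1−1288/9981)·4.708/1288 = 3.4471663 × 10^-4
  → Var(ȳ_str) = 0.0016559461.
Var(ȳ_srs) = (1 − 2516/30332)·4.573/2516 = 0.0016668027.
deff = 0.0016559461 / 0.0016668027 = 0.9935.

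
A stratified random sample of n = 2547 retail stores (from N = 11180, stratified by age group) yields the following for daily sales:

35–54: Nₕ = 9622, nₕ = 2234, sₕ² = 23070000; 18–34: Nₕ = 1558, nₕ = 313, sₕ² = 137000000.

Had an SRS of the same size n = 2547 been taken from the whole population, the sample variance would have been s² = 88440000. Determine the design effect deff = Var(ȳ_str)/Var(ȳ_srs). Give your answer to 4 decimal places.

0.4724

Var(ȳ_str) = Σ Wₕ²(1−fₕ)sₕ²/nₕ with Wₕ = Nₕ/11180:
  35–54: (9622/11180)²·(1−2234/9622)·23070000/2234 = 5873.1766
  18–34: (1558/11180)²·(1−313/1558)·137000000/313 = 6792.4966
  → Var(ȳ_str) = 12665.673.
Var(ȳ_srs) = (1 − 2547/11180)·88440000/2547 = 26812.649.
deff = 12665.673 / 26812.649 = 0.4724.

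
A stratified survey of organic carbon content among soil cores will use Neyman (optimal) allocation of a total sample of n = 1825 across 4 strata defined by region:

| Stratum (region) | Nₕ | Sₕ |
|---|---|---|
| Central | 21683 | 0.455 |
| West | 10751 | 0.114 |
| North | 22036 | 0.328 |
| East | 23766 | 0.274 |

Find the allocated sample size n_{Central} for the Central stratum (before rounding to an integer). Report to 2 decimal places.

725.10

Neyman allocation: nₕ = n·NₕSₕ / Σⱼ NⱼSⱼ.
Σ NⱼSⱼ = 21683·0.455 + 10751·0.114 + 22036·0.328 + 23766·0.274 = 24831.071.
n_{Central} = 1825·21683·0.455 / 24831.071 = 725.10.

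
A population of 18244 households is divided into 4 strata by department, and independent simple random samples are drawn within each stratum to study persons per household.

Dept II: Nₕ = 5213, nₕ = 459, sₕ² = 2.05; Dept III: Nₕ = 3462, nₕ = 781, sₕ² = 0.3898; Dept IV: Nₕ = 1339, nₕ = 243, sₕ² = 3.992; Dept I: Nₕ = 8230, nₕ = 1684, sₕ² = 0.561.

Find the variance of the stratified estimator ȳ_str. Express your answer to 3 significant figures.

Var(ȳ_str) = Σₕ Wₕ²(1 − fₕ)sₕ²/nₕ with Wₕ = Nₕ/N, N = 18244.
Dept II: Wₕ = 0.28573778; term = 0.28573778²·(1 − 0.08804911)·2.05/459 = 3.3254311 × 10^-4.
Dept III: Wₕ = 0.18976102; term = 0.18976102²·(1 − 0.22559214)·0.3898/781 = 1.3917927 × 10^-5.
Dept IV: Wₕ = 0.07339399; term = 0.07339399²·(1 − 0.18147872)·3.992/243 = 7.2432798 × 10^-5.
Dept I: Wₕ = 0.45110721; term = 0.45110721²·(1 − 0.20461725)·0.561/1684 = 5.3920819 × 10^-5.
Sum = 4.7281465 × 10^-4.

4.73 × 10^-4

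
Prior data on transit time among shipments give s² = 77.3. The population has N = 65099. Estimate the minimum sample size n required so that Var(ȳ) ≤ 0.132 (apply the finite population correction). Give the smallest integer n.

581

Without fpc, n₀ = s²/D = 77.3/0.132 = 585.6061.
With fpc, (1 − n/N)·s²/n ≤ D requires n ≥ n₀/(1 + n₀/N) = 585.6061/(1 + 585.6061/65099) = 580.3852.
Rounding up, n = 581.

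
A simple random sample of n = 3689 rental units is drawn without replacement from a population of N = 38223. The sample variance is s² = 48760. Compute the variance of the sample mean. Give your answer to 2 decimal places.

11.94

Under SRS without replacement, Var(ȳ) = (1 − f)·s²/n with f = n/N = 3689/38223 = 0.09651257.
Var(ȳ) = (1 − 0.09651257)·48760/3689 = 0.90348743·13.217674 = 11.942002.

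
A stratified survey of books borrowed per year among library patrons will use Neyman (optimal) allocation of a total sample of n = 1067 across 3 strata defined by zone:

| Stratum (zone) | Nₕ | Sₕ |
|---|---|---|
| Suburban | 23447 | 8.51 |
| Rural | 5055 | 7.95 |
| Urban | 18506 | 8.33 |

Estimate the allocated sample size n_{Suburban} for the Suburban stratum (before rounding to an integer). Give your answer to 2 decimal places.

Neyman allocation: nₕ = n·NₕSₕ / Σⱼ NⱼSⱼ.
Σ NⱼSⱼ = 23447·8.51 + 5055·7.95 + 18506·8.33 = 393876.2.
n_{Suburban} = 1067·23447·8.51 / 393876.2 = 540.53.

540.53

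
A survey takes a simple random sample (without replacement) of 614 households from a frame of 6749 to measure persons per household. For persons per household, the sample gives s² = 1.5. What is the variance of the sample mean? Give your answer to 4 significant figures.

0.002221

Under SRS without replacement, Var(ȳ) = (1 − f)·s²/n with f = n/N = 614/6749 = 0.09097644.
Var(ȳ) = (1 − 0.09097644)·1.5/614 = 0.90902356·0.0024429967 = 0.0022207416.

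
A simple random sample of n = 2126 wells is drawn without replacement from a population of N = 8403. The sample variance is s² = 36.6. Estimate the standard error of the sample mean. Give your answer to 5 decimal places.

0.11340

Under SRS without replacement, Var(ȳ) = (1 − f)·s²/n with f = n/N = 2126/8403 = 0.25300488.
Var(ȳ) = (1 − 0.25300488)·36.6/2126 = 0.74699512·0.017215428 = 0.012859841.
SE(ȳ) = √(0.012859841) = 0.11340.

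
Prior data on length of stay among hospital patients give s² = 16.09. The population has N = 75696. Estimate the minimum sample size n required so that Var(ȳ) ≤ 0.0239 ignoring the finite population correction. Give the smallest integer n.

Without fpc, n₀ = s²/D = 16.09/0.0239 = 673.2218.
Rounding up, n = 674.

674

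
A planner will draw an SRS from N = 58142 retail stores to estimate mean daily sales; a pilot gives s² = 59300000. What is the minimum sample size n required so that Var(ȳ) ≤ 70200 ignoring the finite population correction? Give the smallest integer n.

Without fpc, n₀ = s²/D = 59300000/70200 = 844.7293.
Rounding up, n = 845.

845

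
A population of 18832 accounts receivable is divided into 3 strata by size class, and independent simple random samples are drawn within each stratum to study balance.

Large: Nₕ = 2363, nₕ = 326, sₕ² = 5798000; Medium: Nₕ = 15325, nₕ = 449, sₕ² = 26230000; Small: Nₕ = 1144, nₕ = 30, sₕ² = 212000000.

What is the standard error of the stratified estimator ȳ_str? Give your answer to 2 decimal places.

Var(ȳ_str) = Σₕ Wₕ²(1 − fₕ)sₕ²/nₕ with Wₕ = Nₕ/N, N = 18832.
Large: Wₕ = 0.12547791; term = 0.12547791²·(1 − 0.13796022)·5798000/326 = 241.39178.
Medium: Wₕ = 0.81377443; term = 0.81377443²·(1 − 0.02929853)·26230000/449 = 37553.093.
Small: Wₕ = 0.06074766; term = 0.06074766²·(1 − 0.02622378)·212000000/30 = 25394.106.
Sum = 63188.591.
SE = √(63188.591) = 251.37.

251.37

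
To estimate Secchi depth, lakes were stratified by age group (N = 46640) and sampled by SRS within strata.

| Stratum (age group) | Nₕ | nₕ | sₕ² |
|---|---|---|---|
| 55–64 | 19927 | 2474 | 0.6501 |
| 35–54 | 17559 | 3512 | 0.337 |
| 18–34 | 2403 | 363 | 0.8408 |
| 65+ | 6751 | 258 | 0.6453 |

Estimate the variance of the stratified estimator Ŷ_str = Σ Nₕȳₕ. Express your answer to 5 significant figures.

Var(Ŷ_str) = Σₕ Nₕ²(1 − fₕ)sₕ²/nₕ.
55–64: 19927²·(1 − 2474/19927)·0.6501/2474 = 91388.696.
35–54: 17559²·(1 − 3512/17559)·0.337/3512 = 23667.847.
18–34: 2403²·(1 − 363/2403)·0.8408/363 = 11354.552.
65+: 6751²·(1 − 258/6751)·0.6453/258 = 109636.58.
Sum = 236047.68.

236050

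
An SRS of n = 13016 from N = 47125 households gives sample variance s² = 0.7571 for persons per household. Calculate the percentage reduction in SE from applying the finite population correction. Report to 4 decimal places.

14.9237

f = n/N = 13016/47125 = 0.27620159.
SE_no-fpc = √(s²/n) = 0.0076267209; SE_fpc = √((1−f)s²/n) = 0.0064885352.
Ratio = √(1−f) = 0.85076343. Reduction = 100·(1 − 0.85076343) = 14.9237%.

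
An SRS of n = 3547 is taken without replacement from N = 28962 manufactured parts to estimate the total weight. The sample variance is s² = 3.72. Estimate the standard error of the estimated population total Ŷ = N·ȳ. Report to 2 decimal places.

Var(Ŷ) = N²·Var(ȳ) = N²·(1 − n/N)·s²/n.
f = 3547/28962 = 0.12247082; Var(ȳ) = 0.87752918·3.72/3547 = 9.2032944 × 10^-4.
Var(Ŷ) = 28962² · (9.2032944 × 10^-4) = 771969.98.
SE(Ŷ) = √(771969.98) = 878.62.

878.62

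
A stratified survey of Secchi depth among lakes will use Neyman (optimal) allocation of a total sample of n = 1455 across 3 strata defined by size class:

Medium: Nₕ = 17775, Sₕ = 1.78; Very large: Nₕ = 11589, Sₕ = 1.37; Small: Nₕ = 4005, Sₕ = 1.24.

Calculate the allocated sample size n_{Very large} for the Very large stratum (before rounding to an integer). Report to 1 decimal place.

440.2

Neyman allocation: nₕ = n·NₕSₕ / Σⱼ NⱼSⱼ.
Σ NⱼSⱼ = 17775·1.78 + 11589·1.37 + 4005·1.24 = 52482.63.
n_{Very large} = 1455·11589·1.37 / 52482.63 = 440.2.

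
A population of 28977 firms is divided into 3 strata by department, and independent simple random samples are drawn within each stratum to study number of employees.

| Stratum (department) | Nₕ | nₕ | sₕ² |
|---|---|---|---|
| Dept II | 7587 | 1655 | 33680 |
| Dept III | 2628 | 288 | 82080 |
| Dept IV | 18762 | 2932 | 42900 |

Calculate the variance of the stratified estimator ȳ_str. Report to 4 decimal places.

8.3535

Var(ȳ_str) = Σₕ Wₕ²(1 − fₕ)sₕ²/nₕ with Wₕ = Nₕ/N, N = 28977.
Dept II: Wₕ = 0.26182835; term = 0.26182835²·(1 − 0.21813629)·33680/1655 = 1.0907833.
Dept III: Wₕ = 0.09069262; term = 0.09069262²·(1 − 0.10958904)·82080/288 = 2.0872729.
Dept IV: Wₕ = 0.64747904; term = 0.64747904²·(1 − 0.15627332)·42900/2932 = 5.1754311.
Sum = 8.3534873.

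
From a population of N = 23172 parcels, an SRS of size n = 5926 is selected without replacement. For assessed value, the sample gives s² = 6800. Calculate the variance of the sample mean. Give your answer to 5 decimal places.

Under SRS without replacement, Var(ȳ) = (1 − f)·s²/n with f = n/N = 5926/23172 = 0.25573969.
Var(ȳ) = (1 − 0.25573969)·6800/5926 = 0.74426031·1.1474857 = 0.85402804.

0.85403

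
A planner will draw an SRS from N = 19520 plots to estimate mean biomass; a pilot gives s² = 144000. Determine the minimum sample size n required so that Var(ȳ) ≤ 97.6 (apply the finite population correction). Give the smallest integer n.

Without fpc, n₀ = s²/D = 144000/97.6 = 1475.4098.
With fpc, (1 − n/N)·s²/n ≤ D requires n ≥ n₀/(1 + n₀/N) = 1475.4098/(1 + 1475.4098/19520) = 1371.7284.
Rounding up, n = 1372.

1372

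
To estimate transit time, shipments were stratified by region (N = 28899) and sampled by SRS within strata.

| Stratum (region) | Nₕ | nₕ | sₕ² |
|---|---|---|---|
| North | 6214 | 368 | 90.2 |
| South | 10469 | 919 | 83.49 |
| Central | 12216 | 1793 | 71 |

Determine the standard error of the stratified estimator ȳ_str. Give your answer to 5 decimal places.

0.16606

Var(ȳ_str) = Σₕ Wₕ²(1 − fₕ)sₕ²/nₕ with Wₕ = Nₕ/N, N = 28899.
North: Wₕ = 0.21502474; term = 0.21502474²·(1 − 0.05922111)·90.2/368 = 0.010661619.
South: Wₕ = 0.36226167; term = 0.36226167²·(1 − 0.08778298)·83.49/919 = 0.010875817.
Central: Wₕ = 0.42271359; term = 0.42271359²·(1 − 0.14677472)·71/1793 = 0.0060371809.
Sum = 0.027574617.
SE = √(0.027574617) = 0.16606.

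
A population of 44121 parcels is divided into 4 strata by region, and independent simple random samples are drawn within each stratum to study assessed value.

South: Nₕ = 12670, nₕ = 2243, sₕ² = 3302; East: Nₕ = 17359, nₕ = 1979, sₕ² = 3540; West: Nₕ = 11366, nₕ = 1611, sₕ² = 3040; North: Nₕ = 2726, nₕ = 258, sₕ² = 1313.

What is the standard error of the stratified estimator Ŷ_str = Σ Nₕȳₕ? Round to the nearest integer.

30258

Var(Ŷ_str) = Σₕ Nₕ²(1 − fₕ)sₕ²/nₕ.
South: 12670²·(1 − 2243/12670)·3302/2243 = 1.9448396 × 10^8.
East: 17359²·(1 − 1979/17359)·3540/1979 = 4.7757162 × 10^8.
West: 11366²·(1 − 1611/11366)·3040/1611 = 2.0922471 × 10^8.
North: 2726²·(1 − 258/2726)·1313/258 = 3.4238602 × 10^7.
Sum = 9.1551889 × 10^8.
SE = √(9.1551889 × 10^8) = 30258.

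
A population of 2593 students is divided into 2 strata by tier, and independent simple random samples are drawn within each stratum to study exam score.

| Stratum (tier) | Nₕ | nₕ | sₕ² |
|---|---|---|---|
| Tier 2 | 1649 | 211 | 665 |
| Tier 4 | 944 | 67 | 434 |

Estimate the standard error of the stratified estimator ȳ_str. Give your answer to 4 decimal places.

Var(ȳ_str) = Σₕ Wₕ²(1 − fₕ)sₕ²/nₕ with Wₕ = Nₕ/N, N = 2593.
Tier 2: Wₕ = 0.63594292; term = 0.63594292²·(1 − 0.12795634)·665/211 = 1.1115108.
Tier 4: Wₕ = 0.36405708; term = 0.36405708²·(1 − 0.07097458)·434/67 = 0.79759327.
Sum = 1.9091041.
SE = √(1.9091041) = 1.3817.

1.3817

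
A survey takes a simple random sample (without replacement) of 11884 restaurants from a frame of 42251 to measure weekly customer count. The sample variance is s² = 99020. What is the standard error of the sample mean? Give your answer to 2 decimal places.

Under SRS without replacement, Var(ȳ) = (1 − f)·s²/n with f = n/N = 11884/42251 = 0.28127145.
Var(ȳ) = (1 − 0.28127145)·99020/11884 = 0.71872855·8.3322114 = 5.9885982.
SE(ȳ) = √(5.9885982) = 2.45.

2.45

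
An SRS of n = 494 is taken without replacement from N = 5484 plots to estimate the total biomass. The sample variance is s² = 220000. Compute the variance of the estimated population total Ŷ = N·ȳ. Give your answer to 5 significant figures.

Var(Ŷ) = N²·Var(ȳ) = N²·(1 − n/N)·s²/n.
f = 494/5484 = 0.09008023; Var(ȳ) = 0.90991977·220000/494 = 405.22743.
Var(Ŷ) = 5484² · 405.22743 = 1.2186913 × 10^10.

1.2187 × 10^10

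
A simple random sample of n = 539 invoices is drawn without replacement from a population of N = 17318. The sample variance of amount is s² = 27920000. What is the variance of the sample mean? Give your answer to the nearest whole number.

Under SRS without replacement, Var(ȳ) = (1 − f)·s²/n with f = n/N = 539/17318 = 0.03112369.
Var(ȳ) = (1 − 0.03112369)·27920000/539 = 0.96887631·51799.629 = 50187.434.

50187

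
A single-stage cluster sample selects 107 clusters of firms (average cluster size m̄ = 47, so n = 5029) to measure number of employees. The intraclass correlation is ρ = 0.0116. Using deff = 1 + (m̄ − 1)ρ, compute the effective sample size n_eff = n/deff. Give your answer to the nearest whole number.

deff = 1 + (47 − 1)·0.0116 = 1 + 0.5336 = 1.5336.
n_eff = 5029 / 1.5336 = 3279.

3279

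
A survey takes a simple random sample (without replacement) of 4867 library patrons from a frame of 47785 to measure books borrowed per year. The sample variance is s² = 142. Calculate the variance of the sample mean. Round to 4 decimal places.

Under SRS without replacement, Var(ȳ) = (1 − f)·s²/n with f = n/N = 4867/47785 = 0.10185205.
Var(ȳ) = (1 − 0.10185205)·142/4867 = 0.89814795·0.029176084 = 0.02620444.

0.0262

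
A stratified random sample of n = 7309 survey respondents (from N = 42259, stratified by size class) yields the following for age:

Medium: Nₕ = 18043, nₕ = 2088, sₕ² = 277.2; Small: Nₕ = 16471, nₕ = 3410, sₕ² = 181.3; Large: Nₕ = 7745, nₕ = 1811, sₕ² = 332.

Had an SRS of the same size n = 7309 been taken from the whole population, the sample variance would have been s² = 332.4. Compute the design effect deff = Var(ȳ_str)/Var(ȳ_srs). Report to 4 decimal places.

Var(ȳ_str) = Σ Wₕ²(1−fₕ)sₕ²/nₕ with Wₕ = Nₕ/42259:
  Medium: (18043/42259)²·(1−2088/18043)·277.2/2088 = 0.021400793
  Small: (16471/42259)²·(1−3410/16471)·181.3/3410 = 0.0064047383
  Large: (7745/42259)²·(1−1811/7745)·332/1811 = 0.0047179156
  → Var(ȳ_str) = 0.032523447.
Var(ȳ_srs) = (1 − 7309/42259)·332.4/7309 = 0.037612398.
deff = 0.032523447 / 0.037612398 = 0.8647.

0.8647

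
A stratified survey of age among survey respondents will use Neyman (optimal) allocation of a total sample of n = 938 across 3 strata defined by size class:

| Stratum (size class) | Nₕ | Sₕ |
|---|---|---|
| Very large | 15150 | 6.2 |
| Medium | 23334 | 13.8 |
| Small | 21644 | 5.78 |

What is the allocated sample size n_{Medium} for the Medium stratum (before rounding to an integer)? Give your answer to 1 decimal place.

558.3

Neyman allocation: nₕ = n·NₕSₕ / Σⱼ NⱼSⱼ.
Σ NⱼSⱼ = 15150·6.2 + 23334·13.8 + 21644·5.78 = 541041.52.
n_{Medium} = 938·23334·13.8 / 541041.52 = 558.3.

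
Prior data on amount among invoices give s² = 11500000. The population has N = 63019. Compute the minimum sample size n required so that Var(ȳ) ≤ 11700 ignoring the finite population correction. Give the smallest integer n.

983

Without fpc, n₀ = s²/D = 11500000/11700 = 982.9060.
Rounding up, n = 983.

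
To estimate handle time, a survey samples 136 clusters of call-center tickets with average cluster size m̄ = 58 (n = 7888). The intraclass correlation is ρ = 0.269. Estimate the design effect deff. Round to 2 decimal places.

deff = 1 + (58 − 1)·0.269 = 1 + 15.333 = 16.333.

16.33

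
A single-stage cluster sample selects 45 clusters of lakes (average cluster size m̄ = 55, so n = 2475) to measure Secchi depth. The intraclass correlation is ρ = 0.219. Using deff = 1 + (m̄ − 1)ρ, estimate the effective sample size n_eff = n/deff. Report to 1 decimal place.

deff = 1 + (55 − 1)·0.219 = 1 + 11.826 = 12.826.
n_eff = 2475 / 12.826 = 193.0.

193.0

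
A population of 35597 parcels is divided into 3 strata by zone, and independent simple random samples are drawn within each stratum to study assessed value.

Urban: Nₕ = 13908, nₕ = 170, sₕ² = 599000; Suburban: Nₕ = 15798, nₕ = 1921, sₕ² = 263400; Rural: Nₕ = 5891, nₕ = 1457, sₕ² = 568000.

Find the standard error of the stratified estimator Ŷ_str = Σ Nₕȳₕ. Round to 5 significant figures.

844680

Var(Ŷ_str) = Σₕ Nₕ²(1 − fₕ)sₕ²/nₕ.
Urban: 13908²·(1 − 170/13908)·599000/170 = 6.7323408 × 10^11.
Suburban: 15798²·(1 − 1921/15798)·263400/1921 = 3.0059801 × 10^10.
Rural: 5891²·(1 − 1457/5891)·568000/1457 = 1.0182947 × 10^10.
Sum = 7.1347683 × 10^11.
SE = √(7.1347683 × 10^11) = 844680.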